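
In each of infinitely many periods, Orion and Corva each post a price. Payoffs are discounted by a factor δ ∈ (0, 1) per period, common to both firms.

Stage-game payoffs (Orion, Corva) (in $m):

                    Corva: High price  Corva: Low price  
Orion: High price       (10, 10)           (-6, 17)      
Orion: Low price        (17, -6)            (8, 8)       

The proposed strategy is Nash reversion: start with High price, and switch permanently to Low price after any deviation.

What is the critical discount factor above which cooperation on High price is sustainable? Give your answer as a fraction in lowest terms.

7/9

Under grim trigger the critical discount factor is (T−C)/(T−P) with T = 17, C = 10, P = 8.
δ* = (17−10)/(17−8) = 7/9.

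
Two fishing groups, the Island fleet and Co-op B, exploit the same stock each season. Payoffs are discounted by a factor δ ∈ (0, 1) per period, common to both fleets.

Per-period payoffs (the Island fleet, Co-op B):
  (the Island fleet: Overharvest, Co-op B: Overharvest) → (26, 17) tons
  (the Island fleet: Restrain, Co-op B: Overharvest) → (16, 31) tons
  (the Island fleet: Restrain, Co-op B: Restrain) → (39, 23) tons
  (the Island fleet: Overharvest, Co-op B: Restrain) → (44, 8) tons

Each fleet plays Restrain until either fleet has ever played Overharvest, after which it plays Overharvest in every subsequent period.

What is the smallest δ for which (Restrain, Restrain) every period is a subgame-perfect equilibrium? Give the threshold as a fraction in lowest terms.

4/7

For the Island fleet: deviation gain 44−39 = 5, per-period punishment loss 39−26 = 13. IC gives δ ≥ 5/18.
For Co-op B: gain 8, loss 6 per period, so δ ≥ 8/14 = 4/7.
The tighter constraint is Co-op B's, so cooperation needs δ ≥ 4/7.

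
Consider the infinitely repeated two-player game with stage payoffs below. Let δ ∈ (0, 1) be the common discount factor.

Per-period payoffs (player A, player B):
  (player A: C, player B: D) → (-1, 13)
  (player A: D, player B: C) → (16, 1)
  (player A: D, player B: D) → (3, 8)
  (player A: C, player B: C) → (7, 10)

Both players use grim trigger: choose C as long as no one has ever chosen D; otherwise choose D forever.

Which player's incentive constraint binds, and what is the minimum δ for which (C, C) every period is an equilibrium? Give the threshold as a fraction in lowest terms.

player A: cooperation gives 7 each period; deviation gives 16 once then 3 forever.
  7/(1−δ) ≥ 16 + 3δ/(1−δ) ⇒ δ ≥ 9/13.
player B: cooperation gives 10 each period; deviation gives 13 once then 8 forever.
  δ ≥ 3/5.
Both must hold, so the binding constraint is player A's: δ ≥ 9/13.

player A; δ ≥ 9/13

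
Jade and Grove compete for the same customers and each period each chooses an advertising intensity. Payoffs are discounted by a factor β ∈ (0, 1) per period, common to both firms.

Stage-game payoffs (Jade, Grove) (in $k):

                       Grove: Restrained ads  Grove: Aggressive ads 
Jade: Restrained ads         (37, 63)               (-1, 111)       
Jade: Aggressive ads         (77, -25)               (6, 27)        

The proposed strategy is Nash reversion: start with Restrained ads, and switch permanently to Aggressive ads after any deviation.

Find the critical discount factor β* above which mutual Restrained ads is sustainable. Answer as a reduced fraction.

Jade: cooperation gives 37 each period; deviation gives 77 once then 6 forever.
  37/(1−β) ≥ 77 + 6β/(1−β) ⇒ β ≥ 40/71.
Grove: cooperation gives 63 each period; deviation gives 111 once then 27 forever.
  β ≥ 48/84 = 4/7.
Both must hold, so the binding constraint is Grove's: β ≥ 4/7.

4/7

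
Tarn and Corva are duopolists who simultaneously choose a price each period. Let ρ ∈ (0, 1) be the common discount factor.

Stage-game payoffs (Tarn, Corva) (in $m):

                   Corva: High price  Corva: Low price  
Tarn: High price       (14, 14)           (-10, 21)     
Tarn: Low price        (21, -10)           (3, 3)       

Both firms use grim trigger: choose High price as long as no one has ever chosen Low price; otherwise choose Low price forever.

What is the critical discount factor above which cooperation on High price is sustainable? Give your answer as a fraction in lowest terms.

7/18

14/(1−ρ) ≥ 21 + 3ρ/(1−ρ)
14 ≥ 21 − 18ρ
ρ ≥ 7/18.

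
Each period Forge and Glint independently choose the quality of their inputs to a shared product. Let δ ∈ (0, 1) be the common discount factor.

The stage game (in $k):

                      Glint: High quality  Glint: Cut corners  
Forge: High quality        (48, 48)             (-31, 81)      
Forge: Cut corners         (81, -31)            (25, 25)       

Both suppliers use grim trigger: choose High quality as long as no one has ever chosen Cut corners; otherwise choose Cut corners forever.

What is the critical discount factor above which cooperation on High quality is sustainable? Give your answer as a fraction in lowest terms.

33/56

Cooperation forever yields 48 each period: 48/(1−δ).
Deviating yields 81 once, then 25 forever: 81 + 25δ/(1−δ).
No profitable deviation requires 48/(1−δ) ≥ 81 + 25δ/(1−δ).
Multiplying by (1−δ): 48 ≥ 81(1−δ) + 25δ = 81 − 56δ.
So 56δ ≥ 33, i.e. δ ≥ 33/56.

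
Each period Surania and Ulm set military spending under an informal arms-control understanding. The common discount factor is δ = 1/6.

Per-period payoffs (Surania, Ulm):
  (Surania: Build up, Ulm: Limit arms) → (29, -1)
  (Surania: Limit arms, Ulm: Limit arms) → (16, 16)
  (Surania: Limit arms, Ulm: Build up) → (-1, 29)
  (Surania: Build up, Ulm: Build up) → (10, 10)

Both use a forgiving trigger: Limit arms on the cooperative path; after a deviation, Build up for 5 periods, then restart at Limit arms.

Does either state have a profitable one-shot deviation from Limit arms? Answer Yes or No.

Yes

IC: δ+…+δ^5 ≥ (29−16)/(16−10) = 13/6.
At δ = 1/6: partial sum = 0.2000 < 2.1667. Cooperation not sustainable.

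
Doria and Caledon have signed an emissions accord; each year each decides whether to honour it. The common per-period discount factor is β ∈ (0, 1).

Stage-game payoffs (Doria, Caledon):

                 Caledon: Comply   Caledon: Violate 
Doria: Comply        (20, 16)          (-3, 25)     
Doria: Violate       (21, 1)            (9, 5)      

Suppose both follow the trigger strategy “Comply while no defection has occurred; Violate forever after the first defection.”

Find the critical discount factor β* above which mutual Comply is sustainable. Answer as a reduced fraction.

9/20

For Doria: deviation gain 21−20 = 1, per-period punishment loss 20−9 = 11. IC gives β ≥ 1/12.
For Caledon: gain 9, loss 11 per period, so β ≥ 9/20.
The tighter constraint is Caledon's, so cooperation needs β ≥ 9/20.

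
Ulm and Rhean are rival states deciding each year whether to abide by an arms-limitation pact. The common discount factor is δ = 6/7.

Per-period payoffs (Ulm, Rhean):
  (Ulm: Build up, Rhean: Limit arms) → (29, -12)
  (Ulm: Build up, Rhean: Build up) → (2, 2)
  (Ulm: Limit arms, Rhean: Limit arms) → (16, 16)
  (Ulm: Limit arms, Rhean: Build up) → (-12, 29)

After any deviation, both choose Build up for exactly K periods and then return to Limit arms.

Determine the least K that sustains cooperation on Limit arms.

No profitable deviation requires (16−2)(δ+…+δ^K) ≥ 29−16, i.e. δ+…+δ^K ≥ 13/14 ≈ 0.9286.
With δ = 6/7, the partial sums are K=1: 0.8571, K=2: 1.5918.
K = 2 is the first length at which the sum reaches 0.9286.

2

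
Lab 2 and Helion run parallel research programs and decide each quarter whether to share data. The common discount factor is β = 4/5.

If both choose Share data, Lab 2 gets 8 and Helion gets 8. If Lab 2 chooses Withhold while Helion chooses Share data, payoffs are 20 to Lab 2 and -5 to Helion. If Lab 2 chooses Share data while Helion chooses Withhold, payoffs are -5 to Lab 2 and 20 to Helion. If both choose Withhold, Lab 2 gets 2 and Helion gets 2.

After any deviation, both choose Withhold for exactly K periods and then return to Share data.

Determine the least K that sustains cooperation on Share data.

4

IC: β(1−β^K)/(1−β) ≥ (20−8)/(8−2) = 2.
With β = 4/5: need 1 − β^K ≥ 2·(1−4/5)/(4/5), i.e. β^K ≤ 0.5000.
Since (4/5)^3 = 0.5120 and (4/5)^4 = 0.4096, the smallest such K is 4.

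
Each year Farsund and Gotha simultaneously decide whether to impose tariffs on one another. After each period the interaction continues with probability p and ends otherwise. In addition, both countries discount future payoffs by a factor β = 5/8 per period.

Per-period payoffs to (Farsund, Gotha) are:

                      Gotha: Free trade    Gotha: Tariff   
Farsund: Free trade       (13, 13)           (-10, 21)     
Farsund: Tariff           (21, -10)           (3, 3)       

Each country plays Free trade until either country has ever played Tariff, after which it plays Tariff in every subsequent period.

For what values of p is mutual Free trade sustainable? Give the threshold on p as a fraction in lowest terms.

32/45

Expected continuation weight on next period's payoff is β·p = 5/8·p, which plays the role of the discount factor.
Cooperation requires 5/8·p ≥ (21−13)/(21−3) = 4/9, hence p ≥ 32/45.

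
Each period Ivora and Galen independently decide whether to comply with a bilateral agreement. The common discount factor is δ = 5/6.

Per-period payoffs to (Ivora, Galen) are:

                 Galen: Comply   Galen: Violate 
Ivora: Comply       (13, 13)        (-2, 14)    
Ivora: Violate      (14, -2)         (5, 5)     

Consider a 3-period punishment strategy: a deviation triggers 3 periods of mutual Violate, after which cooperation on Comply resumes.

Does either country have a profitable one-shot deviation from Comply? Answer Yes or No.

No

Comparing payoff streams over the 4 periods until play realigns: cooperate → 13(1+δ+…+δ^3); deviate → 14 + 5(δ+…+δ^3).
Cooperation is sustained iff (13−5)(δ+…+δ^3) ≥ 14−13.
δ+…+δ^3 = 5/6·(1−(5/6)^3)/(1−5/6) = 2.1065, and (14−13)/(13−5) = 0.1250.
2.1065 ≥ 0.1250, so cooperation is sustainable.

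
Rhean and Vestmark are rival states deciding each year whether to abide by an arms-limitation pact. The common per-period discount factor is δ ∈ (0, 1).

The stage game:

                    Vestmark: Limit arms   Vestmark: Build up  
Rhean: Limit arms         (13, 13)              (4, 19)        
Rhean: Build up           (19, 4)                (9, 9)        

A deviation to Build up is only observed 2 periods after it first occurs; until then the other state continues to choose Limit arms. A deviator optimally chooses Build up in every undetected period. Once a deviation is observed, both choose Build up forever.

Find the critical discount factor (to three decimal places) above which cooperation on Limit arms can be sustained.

0.775

A deviator earns 19 for 2 periods, then 9 forever; cooperating earns 13 forever. Multiplying the IC by (1−δ):
13 ≥ 19(1−δ^2) + 9δ^2, so 10·δ^2 ≥ 6 and δ^2 ≥ 3/5.
δ ≥ (3/5)^(1/2) ≈ 0.775.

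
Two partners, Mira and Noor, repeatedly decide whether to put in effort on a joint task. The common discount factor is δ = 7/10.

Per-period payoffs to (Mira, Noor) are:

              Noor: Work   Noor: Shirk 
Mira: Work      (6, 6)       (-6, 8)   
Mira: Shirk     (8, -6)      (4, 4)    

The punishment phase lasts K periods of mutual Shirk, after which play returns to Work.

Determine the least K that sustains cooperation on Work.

IC: δ(1−δ^K)/(1−δ) ≥ (8−6)/(6−4) = 1.
With δ = 7/10: need 1 − δ^K ≥ 1·(1−7/10)/(7/10), i.e. δ^K ≤ 0.5714.
Since (7/10)^1 = 0.7000 and (7/10)^2 = 0.4900, the smallest such K is 2.

2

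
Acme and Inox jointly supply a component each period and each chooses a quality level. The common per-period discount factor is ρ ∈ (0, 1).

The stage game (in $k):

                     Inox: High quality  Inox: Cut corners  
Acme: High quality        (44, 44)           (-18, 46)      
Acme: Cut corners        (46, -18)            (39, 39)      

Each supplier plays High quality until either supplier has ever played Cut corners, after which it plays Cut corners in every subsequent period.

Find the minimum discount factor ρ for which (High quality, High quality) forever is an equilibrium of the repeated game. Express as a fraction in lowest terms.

2/7

One-period gain from deviating is 46 − 44 = 2. The loss is 44 − 39 = 5 in every subsequent period, with present value 5·ρ/(1−ρ).
Deviation is unprofitable when 5·ρ/(1−ρ) ≥ 2, i.e. ρ/(1−ρ) ≥ 2/5.
Equivalently ρ ≥ 2/(2+5) = 2/7.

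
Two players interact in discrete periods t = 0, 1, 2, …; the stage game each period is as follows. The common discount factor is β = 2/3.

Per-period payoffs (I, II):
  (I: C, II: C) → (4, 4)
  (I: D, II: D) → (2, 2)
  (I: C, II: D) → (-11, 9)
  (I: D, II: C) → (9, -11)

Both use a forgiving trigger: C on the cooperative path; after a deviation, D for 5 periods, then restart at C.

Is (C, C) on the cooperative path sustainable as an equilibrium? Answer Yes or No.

Comparing payoff streams over the 6 periods until play realigns: cooperate → 4(1+β+…+β^5); deviate → 9 + 2(β+…+β^5).
Cooperation is sustained iff (4−2)(β+…+β^5) ≥ 9−4.
β+…+β^5 = 2/3·(1−(2/3)^5)/(1−2/3) = 1.7366, and (9−4)/(4−2) = 2.5000.
1.7366 < 2.5000, so cooperation is not sustainable.

No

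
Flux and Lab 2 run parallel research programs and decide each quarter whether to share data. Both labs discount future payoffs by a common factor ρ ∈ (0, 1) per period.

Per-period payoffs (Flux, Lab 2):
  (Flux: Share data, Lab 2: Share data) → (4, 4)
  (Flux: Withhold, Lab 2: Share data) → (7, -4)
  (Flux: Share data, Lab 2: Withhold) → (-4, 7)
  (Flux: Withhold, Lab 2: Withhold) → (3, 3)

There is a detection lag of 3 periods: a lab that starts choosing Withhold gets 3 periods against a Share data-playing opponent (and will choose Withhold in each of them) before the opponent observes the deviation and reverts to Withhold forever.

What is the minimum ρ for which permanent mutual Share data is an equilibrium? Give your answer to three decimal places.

0.909

Deviating for the 3 undetected periods gains 7−4 = 3 per period over cooperation, then loses 4−3 = 1 per period forever once punishment starts.
Gain: 3(1 + ρ + … + ρ^2); loss: 1·ρ^3/(1−ρ).
No profitable deviation ⇔ 3(1−ρ^3) ≤ 1·ρ^3, i.e. ρ^3 ≥ 3/(3+1) = 3/4.
Hence ρ ≥ (3/4)^(1/3) ≈ 0.909.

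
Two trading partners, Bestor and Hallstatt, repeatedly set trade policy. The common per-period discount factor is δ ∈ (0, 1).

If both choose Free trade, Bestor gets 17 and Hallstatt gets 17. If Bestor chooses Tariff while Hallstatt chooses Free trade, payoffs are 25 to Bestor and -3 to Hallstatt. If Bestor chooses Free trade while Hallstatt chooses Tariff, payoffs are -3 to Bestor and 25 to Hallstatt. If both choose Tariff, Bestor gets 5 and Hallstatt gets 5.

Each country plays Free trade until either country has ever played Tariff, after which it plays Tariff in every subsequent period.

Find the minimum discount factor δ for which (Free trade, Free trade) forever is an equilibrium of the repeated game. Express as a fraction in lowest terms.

Cooperation forever yields 17 each period: 17/(1−δ).
Deviating yields 25 once, then 5 forever: 25 + 5δ/(1−δ).
No profitable deviation requires 17/(1−δ) ≥ 25 + 5δ/(1−δ).
Multiplying by (1−δ): 17 ≥ 25(1−δ) + 5δ = 25 − 20δ.
So 20δ ≥ 8, i.e. δ ≥ 8/20 = 2/5.

2/5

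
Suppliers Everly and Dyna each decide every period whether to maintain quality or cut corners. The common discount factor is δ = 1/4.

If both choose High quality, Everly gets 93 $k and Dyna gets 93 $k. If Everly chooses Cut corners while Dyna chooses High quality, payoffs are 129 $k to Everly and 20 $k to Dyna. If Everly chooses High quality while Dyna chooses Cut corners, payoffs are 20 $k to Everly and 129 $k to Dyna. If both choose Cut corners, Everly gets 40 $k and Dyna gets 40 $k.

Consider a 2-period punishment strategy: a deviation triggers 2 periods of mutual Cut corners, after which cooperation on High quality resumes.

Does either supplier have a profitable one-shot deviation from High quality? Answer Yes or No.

IC: δ+…+δ^2 ≥ (129−93)/(93−40) = 36/53.
At δ = 1/4: partial sum = 0.3125 < 0.6792. Cooperation not sustainable.

Yes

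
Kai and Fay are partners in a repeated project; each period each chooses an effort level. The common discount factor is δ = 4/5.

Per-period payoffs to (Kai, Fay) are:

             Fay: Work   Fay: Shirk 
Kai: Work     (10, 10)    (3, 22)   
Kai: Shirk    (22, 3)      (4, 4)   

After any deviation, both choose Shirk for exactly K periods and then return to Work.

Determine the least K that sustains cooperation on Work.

4

Need Σ_{k=1}^{K} δ^k ≥ (22−10)/(10−4) = 2.0000 at δ = 4/5.
At K = 3 the sum is 1.9520 < 2.0000; at K = 4 it is 2.3616 ≥ 2.0000.
So the minimum punishment length is K = 4.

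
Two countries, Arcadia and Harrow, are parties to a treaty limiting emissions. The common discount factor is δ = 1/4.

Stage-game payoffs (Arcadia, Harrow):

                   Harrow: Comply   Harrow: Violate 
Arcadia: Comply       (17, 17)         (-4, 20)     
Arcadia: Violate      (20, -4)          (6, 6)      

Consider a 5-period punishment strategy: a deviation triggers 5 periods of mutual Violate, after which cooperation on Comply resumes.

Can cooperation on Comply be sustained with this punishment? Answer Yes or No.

Comparing payoff streams over the 6 periods until play realigns: cooperate → 17(1+δ+…+δ^5); deviate → 20 + 6(δ+…+δ^5).
Cooperation is sustained iff (17−6)(δ+…+δ^5) ≥ 20−17.
δ+…+δ^5 = 1/4·(1−(1/4)^5)/(1−1/4) = 0.3330, and (20−17)/(17−6) = 0.2727.
0.3330 ≥ 0.2727, so cooperation is sustainable.

Yes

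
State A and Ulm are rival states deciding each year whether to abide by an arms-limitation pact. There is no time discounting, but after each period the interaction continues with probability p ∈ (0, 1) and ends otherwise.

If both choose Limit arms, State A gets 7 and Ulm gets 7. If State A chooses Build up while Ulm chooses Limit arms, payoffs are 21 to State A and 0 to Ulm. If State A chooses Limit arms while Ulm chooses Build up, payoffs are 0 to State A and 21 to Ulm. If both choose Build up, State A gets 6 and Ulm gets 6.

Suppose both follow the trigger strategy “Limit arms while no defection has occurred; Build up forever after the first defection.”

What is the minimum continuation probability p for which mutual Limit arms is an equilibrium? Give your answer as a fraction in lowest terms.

Expected cooperation value is 7 + p·7 + p²·7 + … = 7/(1−p); deviation gives 21 + p·6/(1−p).
7 ≥ 21(1−p) + 6p ⇒ 15p ≥ 14 ⇒ p ≥ 14/15.

14/15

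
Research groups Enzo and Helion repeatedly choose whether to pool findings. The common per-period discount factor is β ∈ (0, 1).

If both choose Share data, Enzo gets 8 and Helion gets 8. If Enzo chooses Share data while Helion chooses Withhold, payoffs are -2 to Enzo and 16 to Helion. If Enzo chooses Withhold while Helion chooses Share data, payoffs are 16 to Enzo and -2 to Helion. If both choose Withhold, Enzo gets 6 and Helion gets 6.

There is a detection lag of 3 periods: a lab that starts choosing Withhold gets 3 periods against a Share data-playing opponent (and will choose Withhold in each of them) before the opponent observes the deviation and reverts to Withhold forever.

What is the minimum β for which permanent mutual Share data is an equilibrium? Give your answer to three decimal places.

The best deviation is to choose Withhold for all 3 undetected periods, earning 16 each, then 6 forever once detected.
Deviation value: 16(1−β^3)/(1−β) + 6β^3/(1−β); cooperation value: 8/(1−β).
IC: 8 ≥ 16(1−β^3) + 6β^3 = 16 − 10β^3.
So β^3 ≥ 8/10 = 4/5, giving β ≥ (4/5)^(1/3) ≈ 0.928.

0.928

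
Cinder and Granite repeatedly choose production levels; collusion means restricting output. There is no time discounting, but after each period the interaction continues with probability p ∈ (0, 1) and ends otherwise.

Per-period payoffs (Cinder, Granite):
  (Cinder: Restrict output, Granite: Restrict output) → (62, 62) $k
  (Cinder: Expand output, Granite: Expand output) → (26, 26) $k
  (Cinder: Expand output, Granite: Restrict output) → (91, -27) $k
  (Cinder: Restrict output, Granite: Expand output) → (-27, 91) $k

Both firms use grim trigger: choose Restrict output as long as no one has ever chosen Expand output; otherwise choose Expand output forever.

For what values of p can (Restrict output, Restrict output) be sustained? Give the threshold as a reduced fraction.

With no time discounting, the continuation probability p plays the role of the discount factor.
Grim-trigger IC: 62/(1−p) ≥ 91 + 26p/(1−p) ⇒ p ≥ (91−62)/(91−26) = 29/65.

29/65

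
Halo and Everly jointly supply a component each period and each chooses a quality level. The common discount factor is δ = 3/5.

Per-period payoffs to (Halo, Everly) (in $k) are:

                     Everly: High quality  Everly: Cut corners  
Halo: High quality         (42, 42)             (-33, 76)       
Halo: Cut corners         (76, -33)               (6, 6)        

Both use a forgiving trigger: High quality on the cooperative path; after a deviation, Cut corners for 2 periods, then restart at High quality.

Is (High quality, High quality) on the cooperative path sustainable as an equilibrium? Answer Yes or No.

IC: δ+…+δ^2 ≥ (76−42)/(42−6) = 17/18.
At δ = 3/5: partial sum = 0.9600 ≥ 0.9444. Cooperation sustainable.

Yes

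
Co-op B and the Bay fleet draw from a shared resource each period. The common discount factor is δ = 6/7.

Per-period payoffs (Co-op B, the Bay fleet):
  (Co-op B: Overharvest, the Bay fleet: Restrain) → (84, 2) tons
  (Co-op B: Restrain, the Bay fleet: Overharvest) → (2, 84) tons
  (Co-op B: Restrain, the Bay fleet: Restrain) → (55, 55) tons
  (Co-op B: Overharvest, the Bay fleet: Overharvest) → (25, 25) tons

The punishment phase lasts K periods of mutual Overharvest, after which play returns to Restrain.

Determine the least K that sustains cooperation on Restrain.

IC: δ(1−δ^K)/(1−δ) ≥ (84−55)/(55−25) = 29/30.
With δ = 6/7: need 1 − δ^K ≥ 29/30·(1−6/7)/(6/7), i.e. δ^K ≤ 0.8389.
Since (6/7)^1 = 0.8571 and (6/7)^2 = 0.7347, the smallest such K is 2.

2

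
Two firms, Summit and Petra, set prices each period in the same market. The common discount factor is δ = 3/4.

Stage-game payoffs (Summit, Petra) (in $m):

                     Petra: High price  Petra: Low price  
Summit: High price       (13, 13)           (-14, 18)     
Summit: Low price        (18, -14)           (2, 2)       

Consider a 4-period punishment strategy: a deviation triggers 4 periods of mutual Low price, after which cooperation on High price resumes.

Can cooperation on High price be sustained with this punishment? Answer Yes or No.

A one-shot deviation gives 18 now, then 2 for 4 periods, then back to 13.
Gain from deviating: (18−13) today; loss: (13−2) in each of the next 4 periods.
No-deviation condition: (13−2)(δ+…+δ^4) ≥ 18−13, i.e. δ+…+δ^4 ≥ 5/11.
At δ = 3/4: δ+…+δ^4 = 2.0508 ≥ 0.4545.
So cooperation is sustainable.

Yes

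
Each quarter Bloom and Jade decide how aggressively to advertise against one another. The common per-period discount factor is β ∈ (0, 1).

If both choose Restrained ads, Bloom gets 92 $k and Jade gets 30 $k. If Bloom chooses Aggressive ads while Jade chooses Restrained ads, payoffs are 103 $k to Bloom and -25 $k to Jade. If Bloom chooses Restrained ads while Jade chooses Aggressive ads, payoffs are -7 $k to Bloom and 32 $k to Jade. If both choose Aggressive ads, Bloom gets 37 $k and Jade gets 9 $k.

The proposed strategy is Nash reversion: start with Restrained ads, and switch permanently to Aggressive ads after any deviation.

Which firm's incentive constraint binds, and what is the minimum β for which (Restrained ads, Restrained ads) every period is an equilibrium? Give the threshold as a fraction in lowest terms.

Bloom's threshold: (103−92)/(103−37) = 1/6.
Jade's threshold: (32−30)/(32−9) = 2/23.
1/6 > 2/23, so Bloom binds and β* = 1/6.

Bloom; β ≥ 1/6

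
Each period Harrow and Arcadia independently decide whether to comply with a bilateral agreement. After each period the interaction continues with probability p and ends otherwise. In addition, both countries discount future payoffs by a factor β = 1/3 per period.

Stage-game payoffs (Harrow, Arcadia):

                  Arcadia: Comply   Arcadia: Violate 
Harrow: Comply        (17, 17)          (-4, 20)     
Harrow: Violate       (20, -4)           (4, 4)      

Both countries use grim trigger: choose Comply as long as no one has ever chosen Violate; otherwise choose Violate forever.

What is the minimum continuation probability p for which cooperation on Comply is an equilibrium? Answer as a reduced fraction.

9/16

Expected continuation weight on next period's payoff is β·p = 1/3·p, which plays the role of the discount factor.
Cooperation requires 1/3·p ≥ (20−17)/(20−4) = 3/16, hence p ≥ 9/16.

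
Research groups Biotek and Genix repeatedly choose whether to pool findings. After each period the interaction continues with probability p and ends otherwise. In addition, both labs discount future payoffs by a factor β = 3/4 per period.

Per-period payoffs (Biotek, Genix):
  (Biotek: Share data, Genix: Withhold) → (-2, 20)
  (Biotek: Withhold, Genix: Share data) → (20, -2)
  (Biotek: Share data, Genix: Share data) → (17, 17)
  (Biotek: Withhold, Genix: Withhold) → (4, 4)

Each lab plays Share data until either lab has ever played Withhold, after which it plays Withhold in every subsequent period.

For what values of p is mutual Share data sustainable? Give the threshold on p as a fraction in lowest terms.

1/4

With continuation probability p and discount β, the effective per-period discount factor is βp.
Grim-trigger IC: βp ≥ (20−17)/(20−4) = 3/16.
So p ≥ (3/16)/(3/4) = 1/4.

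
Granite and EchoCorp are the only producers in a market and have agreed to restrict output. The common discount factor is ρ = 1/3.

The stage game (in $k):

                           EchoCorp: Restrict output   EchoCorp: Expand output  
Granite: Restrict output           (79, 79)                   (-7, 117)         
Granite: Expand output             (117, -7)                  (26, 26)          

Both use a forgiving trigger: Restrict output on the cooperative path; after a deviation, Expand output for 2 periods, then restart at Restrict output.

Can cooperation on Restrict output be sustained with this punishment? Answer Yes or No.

A one-shot deviation gives 117 now, then 26 for 2 periods, then back to 79.
Gain from deviating: (117−79) today; loss: (79−26) in each of the next 2 periods.
No-deviation condition: (79−26)(ρ+…+ρ^2) ≥ 117−79, i.e. ρ+…+ρ^2 ≥ 38/53.
At ρ = 1/3: ρ+…+ρ^2 = 0.4444 < 0.7170.
So cooperation is not sustainable.

No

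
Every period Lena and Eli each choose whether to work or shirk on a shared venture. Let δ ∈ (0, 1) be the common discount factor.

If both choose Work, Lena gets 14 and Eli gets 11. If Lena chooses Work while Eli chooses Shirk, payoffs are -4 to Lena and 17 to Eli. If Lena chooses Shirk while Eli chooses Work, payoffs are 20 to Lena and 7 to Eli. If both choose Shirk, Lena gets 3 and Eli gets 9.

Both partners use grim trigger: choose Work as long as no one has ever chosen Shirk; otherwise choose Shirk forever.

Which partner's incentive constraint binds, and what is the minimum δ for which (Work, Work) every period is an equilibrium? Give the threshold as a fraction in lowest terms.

Eli; δ ≥ 3/4

For Lena: deviation gain 20−14 = 6, per-period punishment loss 14−3 = 11. IC gives δ ≥ 6/17.
For Eli: gain 6, loss 2 per period, so δ ≥ 6/8 = 3/4.
The tighter constraint is Eli's, so cooperation needs δ ≥ 3/4.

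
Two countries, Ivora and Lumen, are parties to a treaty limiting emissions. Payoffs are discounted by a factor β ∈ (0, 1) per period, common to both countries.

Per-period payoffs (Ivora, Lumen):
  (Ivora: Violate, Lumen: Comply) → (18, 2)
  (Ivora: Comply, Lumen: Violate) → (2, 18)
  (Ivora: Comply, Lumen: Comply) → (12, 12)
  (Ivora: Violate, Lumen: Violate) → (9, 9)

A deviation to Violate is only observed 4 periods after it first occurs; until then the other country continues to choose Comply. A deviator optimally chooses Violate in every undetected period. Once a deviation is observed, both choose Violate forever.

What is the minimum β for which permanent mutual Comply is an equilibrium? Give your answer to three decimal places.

0.904

The best deviation is to choose Violate for all 4 undetected periods, earning 18 each, then 9 forever once detected.
Deviation value: 18(1−β^4)/(1−β) + 9β^4/(1−β); cooperation value: 12/(1−β).
IC: 12 ≥ 18(1−β^4) + 9β^4 = 18 − 9β^4.
So β^4 ≥ 6/9 = 2/3, giving β ≥ (2/3)^(1/4) ≈ 0.904.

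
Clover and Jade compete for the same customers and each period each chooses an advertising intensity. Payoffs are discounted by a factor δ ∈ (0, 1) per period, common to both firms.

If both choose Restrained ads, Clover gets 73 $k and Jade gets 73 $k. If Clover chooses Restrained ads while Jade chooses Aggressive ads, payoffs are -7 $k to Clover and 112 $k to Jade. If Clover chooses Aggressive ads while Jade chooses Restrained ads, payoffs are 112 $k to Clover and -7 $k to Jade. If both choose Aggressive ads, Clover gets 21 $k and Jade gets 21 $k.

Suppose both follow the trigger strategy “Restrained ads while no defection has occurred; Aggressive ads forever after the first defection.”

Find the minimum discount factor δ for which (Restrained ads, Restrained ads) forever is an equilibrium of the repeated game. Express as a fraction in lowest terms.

3/7

Cooperation forever yields 73 each period: 73/(1−δ).
Deviating yields 112 once, then 21 forever: 112 + 21δ/(1−δ).
No profitable deviation requires 73/(1−δ) ≥ 112 + 21δ/(1−δ).
Multiplying by (1−δ): 73 ≥ 112(1−δ) + 21δ = 112 − 91δ.
So 91δ ≥ 39, i.e. δ ≥ 39/91 = 3/7.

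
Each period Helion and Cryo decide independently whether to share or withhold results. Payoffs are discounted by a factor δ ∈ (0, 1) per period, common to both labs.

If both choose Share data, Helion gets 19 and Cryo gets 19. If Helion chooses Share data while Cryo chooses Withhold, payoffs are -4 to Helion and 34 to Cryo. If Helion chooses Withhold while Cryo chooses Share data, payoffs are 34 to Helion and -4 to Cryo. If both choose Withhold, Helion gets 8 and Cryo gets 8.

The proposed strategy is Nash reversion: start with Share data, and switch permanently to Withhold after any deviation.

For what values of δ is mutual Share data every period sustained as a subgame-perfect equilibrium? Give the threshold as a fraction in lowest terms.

15/26

Under grim trigger the critical discount factor is (T−C)/(T−P) with T = 34, C = 19, P = 8.
δ* = (34−19)/(34−8) = 15/26.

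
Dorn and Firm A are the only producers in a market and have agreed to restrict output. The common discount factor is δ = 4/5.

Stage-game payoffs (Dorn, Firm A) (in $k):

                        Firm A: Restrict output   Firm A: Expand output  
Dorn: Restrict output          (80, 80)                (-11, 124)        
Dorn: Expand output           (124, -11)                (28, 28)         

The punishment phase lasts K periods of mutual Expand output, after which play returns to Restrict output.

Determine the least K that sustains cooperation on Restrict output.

2

No profitable deviation requires (80−28)(δ+…+δ^K) ≥ 124−80, i.e. δ+…+δ^K ≥ 11/13 ≈ 0.8462.
With δ = 4/5, the partial sums are K=1: 0.8000, K=2: 1.4400.
K = 2 is the first length at which the sum reaches 0.8462.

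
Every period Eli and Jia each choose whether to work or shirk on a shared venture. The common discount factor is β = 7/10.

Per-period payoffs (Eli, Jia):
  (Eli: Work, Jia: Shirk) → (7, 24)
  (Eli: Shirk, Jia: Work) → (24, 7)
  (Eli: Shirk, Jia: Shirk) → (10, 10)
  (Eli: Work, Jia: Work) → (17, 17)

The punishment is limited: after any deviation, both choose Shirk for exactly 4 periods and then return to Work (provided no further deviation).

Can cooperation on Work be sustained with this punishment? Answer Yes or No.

A one-shot deviation gives 24 now, then 10 for 4 periods, then back to 17.
Gain from deviating: (24−17) today; loss: (17−10) in each of the next 4 periods.
No-deviation condition: (17−10)(β+…+β^4) ≥ 24−17, i.e. β+…+β^4 ≥ 1.
At β = 7/10: β+…+β^4 = 1.7731 ≥ 1.0000.
So cooperation is sustainable.

Yes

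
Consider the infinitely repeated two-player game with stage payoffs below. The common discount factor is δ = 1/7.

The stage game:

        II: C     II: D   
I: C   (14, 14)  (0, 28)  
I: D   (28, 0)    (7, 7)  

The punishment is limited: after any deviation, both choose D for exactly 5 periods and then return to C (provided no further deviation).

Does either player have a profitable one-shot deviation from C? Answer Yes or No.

Yes

IC: δ+…+δ^5 ≥ (28−14)/(14−7) = 2.
At δ = 1/7: partial sum = 0.1667 < 2.0000. Cooperation not sustainable.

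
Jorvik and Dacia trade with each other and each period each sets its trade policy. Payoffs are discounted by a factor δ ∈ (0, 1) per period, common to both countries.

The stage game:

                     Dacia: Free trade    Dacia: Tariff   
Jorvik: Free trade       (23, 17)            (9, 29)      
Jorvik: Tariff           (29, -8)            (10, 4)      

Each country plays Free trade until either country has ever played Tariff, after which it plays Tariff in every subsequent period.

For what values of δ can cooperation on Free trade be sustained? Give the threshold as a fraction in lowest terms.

Jorvik: cooperation gives 23 each period; deviation gives 29 once then 10 forever.
  23/(1−δ) ≥ 29 + 10δ/(1−δ) ⇒ δ ≥ 6/19.
Dacia: cooperation gives 17 each period; deviation gives 29 once then 4 forever.
  δ ≥ 12/25.
Both must hold, so the binding constraint is Dacia's: δ ≥ 12/25.

12/25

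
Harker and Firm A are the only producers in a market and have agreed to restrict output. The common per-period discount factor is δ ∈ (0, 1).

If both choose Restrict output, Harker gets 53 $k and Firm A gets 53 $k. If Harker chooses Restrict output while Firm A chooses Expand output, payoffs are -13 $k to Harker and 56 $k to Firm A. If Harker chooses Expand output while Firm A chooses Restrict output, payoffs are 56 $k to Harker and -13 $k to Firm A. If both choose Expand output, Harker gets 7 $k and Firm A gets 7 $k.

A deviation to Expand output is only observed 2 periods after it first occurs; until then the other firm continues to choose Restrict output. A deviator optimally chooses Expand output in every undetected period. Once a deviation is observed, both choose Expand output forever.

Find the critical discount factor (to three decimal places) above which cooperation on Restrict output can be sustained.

0.247

A deviator earns 56 for 2 periods, then 7 forever; cooperating earns 53 forever. Multiplying the IC by (1−δ):
53 ≥ 56(1−δ^2) + 7δ^2, so 49·δ^2 ≥ 3 and δ^2 ≥ 3/49.
δ ≥ (3/49)^(1/2) ≈ 0.247.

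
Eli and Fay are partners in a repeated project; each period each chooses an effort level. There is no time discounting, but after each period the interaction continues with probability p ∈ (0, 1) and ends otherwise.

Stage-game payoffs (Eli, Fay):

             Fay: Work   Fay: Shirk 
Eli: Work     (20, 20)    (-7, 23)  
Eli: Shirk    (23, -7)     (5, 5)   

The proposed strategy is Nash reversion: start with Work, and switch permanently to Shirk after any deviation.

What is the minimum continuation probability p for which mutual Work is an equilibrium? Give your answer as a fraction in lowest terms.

1/6

With no time discounting, the continuation probability p plays the role of the discount factor.
Grim-trigger IC: 20/(1−p) ≥ 23 + 5p/(1−p) ⇒ p ≥ (23−20)/(23−5) = 1/6.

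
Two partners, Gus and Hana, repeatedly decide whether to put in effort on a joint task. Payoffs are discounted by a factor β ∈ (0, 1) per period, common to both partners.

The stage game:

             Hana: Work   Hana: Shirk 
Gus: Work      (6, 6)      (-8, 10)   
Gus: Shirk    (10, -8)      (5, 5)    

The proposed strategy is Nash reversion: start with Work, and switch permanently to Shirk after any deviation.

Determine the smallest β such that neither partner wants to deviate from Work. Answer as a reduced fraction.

4/5

6/(1−β) ≥ 10 + 5β/(1−β)
6 ≥ 10 − 5β
β ≥ 4/5.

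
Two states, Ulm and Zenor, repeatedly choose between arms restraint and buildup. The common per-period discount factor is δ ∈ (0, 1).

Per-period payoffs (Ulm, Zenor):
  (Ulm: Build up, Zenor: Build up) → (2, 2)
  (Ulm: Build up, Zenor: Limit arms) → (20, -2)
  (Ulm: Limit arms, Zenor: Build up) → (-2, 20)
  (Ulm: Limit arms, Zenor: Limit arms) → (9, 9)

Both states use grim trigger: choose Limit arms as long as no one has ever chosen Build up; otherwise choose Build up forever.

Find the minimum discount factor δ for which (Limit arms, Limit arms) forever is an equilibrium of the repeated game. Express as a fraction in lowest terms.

Under grim trigger the critical discount factor is (T−C)/(T−P) with T = 20, C = 9, P = 2.
δ* = (20−9)/(20−2) = 11/18.

11/18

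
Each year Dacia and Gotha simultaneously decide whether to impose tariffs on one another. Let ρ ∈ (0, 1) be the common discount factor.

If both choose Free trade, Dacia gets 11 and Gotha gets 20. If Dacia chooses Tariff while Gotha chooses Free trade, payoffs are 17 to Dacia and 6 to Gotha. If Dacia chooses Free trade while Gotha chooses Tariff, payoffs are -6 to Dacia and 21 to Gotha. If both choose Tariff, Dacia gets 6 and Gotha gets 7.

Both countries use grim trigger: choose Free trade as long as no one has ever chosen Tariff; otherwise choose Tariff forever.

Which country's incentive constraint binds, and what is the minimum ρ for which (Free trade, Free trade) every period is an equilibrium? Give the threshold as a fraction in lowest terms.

Dacia; ρ ≥ 6/11

For Dacia: deviation gain 17−11 = 6, per-period punishment loss 11−6 = 5. IC gives ρ ≥ 6/11.
For Gotha: gain 1, loss 13 per period, so ρ ≥ 1/14.
The tighter constraint is Dacia's, so cooperation needs ρ ≥ 6/11.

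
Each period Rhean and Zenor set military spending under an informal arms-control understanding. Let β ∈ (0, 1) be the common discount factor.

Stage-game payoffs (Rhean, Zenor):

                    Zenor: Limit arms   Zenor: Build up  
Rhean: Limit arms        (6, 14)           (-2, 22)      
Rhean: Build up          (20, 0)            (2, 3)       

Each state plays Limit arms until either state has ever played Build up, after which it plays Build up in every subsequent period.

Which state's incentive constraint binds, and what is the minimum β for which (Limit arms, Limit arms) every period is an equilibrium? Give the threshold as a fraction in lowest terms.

For Rhean: deviation gain 20−6 = 14, per-period punishment loss 6−2 = 4. IC gives β ≥ 14/18 = 7/9.
For Zenor: gain 8, loss 11 per period, so β ≥ 8/19.
The tighter constraint is Rhean's, so cooperation needs β ≥ 7/9.

Rhean; β ≥ 7/9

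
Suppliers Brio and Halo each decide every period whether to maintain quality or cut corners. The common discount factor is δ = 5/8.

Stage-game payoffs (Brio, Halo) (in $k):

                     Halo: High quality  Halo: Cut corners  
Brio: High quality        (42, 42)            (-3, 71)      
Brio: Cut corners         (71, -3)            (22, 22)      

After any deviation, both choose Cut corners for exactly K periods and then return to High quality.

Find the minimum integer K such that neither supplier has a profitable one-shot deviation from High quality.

5

Need Σ_{k=1}^{K} δ^k ≥ (71−42)/(42−22) = 1.4500 at δ = 5/8.
At K = 4 the sum is 1.4124 < 1.4500; at K = 5 it is 1.5077 ≥ 1.4500.
So the minimum punishment length is K = 5.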